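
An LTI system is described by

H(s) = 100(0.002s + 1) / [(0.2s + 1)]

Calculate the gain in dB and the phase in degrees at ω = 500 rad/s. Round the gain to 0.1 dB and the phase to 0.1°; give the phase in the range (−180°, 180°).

3.0 dB, -44.4°

At ω = 500 rad/s:
zero (1 + j500·0.002) = 1 + j1 → |·| ≈ 1.4142, ∠ ≈ 45.00°
pole (1 + j500·0.2) = 1 + j100 → |·| ≈ 100, ∠ ≈ 89.43°
|H| = 100 · 1.4142 / (100) ≈ 1.4142
Gain = 20 log₁₀(1.4142) ≈ 3.01 dB
∠H = (45.00°) − (89.43°) = -44.43°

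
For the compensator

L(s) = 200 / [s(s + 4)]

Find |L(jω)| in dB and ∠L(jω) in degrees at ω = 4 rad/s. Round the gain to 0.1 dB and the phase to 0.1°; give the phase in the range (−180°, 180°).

18.9 dB, -135.0°

At s = jω = j4:
pole (s+4): 4 + j4 → |·| = √(4²+4²) = √32 ≈ 5.6569, ∠ = arctan(4/4) ≈ 45.00°
pole at origin: |s| = 4, ∠ = 90.00° (in denominator)
|L| = 200 / 22.628 ≈ 8.8386
Gain = 20 log₁₀(8.8386) ≈ 18.93 dB
∠L = 0.00° − 135.00° = -135.00°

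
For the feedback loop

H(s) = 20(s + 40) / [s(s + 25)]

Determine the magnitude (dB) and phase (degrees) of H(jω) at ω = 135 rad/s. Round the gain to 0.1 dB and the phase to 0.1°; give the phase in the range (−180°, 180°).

At s = jω = j135:
zero (s+40): 40 + j135 → |·| = √(40²+135²) = √19825 ≈ 140.8, ∠ = arctan(135/40) ≈ 73.50°
pole (s+25): 25 + j135 → |·| = √(25²+135²) = √18850 ≈ 137.3, ∠ = arctan(135/25) ≈ 79.51°
pole at origin: |s| = 135, ∠ = 90.00° (in denominator)
|H| = 20 · 140.8 / 18536 ≈ 0.15192
Gain = 20 log₁₀(0.15192) ≈ -16.37 dB
∠H = 73.50° − 169.51° = -96.01°

-16.4 dB, -96.0°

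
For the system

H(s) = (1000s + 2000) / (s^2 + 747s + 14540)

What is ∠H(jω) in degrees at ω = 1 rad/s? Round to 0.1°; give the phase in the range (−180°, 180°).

23.6°

Substitute s = j1:
Numerator: 1000(j1) + 2000 = 2000 + j1000
Denominator: (j1)^2 + 747(j1) + 14540 = 14539 + j747
|N| = √(2000² + 1000²) ≈ 2236.1, ∠N ≈ 26.57°
|D| = √(14539² + 747²) ≈ 14558, ∠D ≈ 2.94°
∠H = 26.57° − 2.94° = 23.63°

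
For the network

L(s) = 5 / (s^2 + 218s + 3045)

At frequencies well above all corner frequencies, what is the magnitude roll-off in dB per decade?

Each pole contributes −20 dB/decade at high frequency; each zero contributes +20 dB/decade.
Net: 0 zero(s) − 2 pole(s) → -40 dB/decade.

-40 dB/decade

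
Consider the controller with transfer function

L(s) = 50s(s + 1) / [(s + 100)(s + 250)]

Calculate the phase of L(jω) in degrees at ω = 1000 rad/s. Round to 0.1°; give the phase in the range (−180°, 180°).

At s = jω = j1000:
zero (s+1): 1 + j1000 → |·| = √(1²+1000²) = √1000001 ≈ 1000, ∠ = arctan(1000/1) ≈ 89.94°
zero at origin: s = j1000 → |·| = 1000, ∠ = 90.00°
pole (s+100): 100 + j1000 → |·| = √(100²+1000²) = √1010000 ≈ 1005, ∠ = arctan(1000/100) ≈ 84.29°
pole (s+250): 250 + j1000 → |·| = √(250²+1000²) = √1062500 ≈ 1030.8, ∠ = arctan(1000/250) ≈ 75.96°
∠L = 179.94° − 160.25° = 19.69°

19.7°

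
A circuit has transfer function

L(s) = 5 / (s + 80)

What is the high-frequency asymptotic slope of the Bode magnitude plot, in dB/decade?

-20 dB/decade

Each pole contributes −20 dB/decade at high frequency; each zero contributes +20 dB/decade.
Net: 0 zero(s) − 1 pole(s) → -20 dB/decade.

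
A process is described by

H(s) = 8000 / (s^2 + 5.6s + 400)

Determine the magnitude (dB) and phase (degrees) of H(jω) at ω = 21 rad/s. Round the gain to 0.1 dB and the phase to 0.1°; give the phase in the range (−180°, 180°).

At s = jω = j21:
quadratic: (j21)² + 5.6·j21 + 400 = -41 + j117.6 → |·| ≈ 124.54, ∠ ≈ 109.22°
|H| = 8000 / 124.54 ≈ 64.236
Gain = 20 log₁₀(64.236) ≈ 36.16 dB
∠H = 0.00° − 109.22° = -109.22°

36.2 dB, -109.2°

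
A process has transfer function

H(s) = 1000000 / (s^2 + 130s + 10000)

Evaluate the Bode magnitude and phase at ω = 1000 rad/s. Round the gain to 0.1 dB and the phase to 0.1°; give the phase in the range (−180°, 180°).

At s = jω = j1000:
quadratic: (j1000)² + 130·j1000 + 10000 = -990000 + j130000 → |·| ≈ 9.985e+05, ∠ ≈ 172.52°
|H| = 1000000 / 9.985e+05 ≈ 1.0015
Gain = 20 log₁₀(1.0015) ≈ 0.01 dB
∠H = 0.00° − 172.52° = -172.52°

0.0 dB, -172.5°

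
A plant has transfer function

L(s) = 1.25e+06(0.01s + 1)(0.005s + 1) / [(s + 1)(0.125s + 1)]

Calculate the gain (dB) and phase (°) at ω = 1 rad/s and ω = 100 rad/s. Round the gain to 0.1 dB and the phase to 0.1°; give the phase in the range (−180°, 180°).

ω = 1: 118.9 dB, -51.3°; ω = 100: 64.0 dB, -103.3°

At ω = 1 rad/s:
zero (1 + j1·0.01) = 1 + j0.01 → |·| ≈ 1, ∠ ≈ 0.57°
zero (1 + j1·0.005) = 1 + j0.005 → |·| ≈ 1, ∠ ≈ 0.29°
pole (1 + j1·1) = 1 + j1 → |·| ≈ 1.4142, ∠ ≈ 45.00°
pole (1 + j1·0.125) = 1 + j0.125 → |·| ≈ 1.0078, ∠ ≈ 7.13°
|L| = 1.25e+06 · 1 · 1 / (1.4142 · 1.0078) ≈ 8.7705e+05
Gain = 20 log₁₀(8.7705e+05) ≈ 118.86 dB
∠L = (0.57° + 0.29°) − (45.00° + 7.13°) = -51.27°

At ω = 100 rad/s:
zero (1 + j100·0.01) = 1 + j1 → |·| ≈ 1.4142, ∠ ≈ 45.00°
zero (1 + j100·0.005) = 1 + j0.5 → |·| ≈ 1.118, ∠ ≈ 26.57°
pole (1 + j100·1) = 1 + j100 → |·| ≈ 100, ∠ ≈ 89.43°
pole (1 + j100·0.125) = 1 + j12.5 → |·| ≈ 12.54, ∠ ≈ 85.43°
|L| = 1.25e+06 · 1.4142 · 1.118 / (100 · 12.54) ≈ 1576
Gain = 20 log₁₀(1576) ≈ 63.95 dB
∠L = (45.00° + 26.57°) − (89.43° + 85.43°) = -103.29°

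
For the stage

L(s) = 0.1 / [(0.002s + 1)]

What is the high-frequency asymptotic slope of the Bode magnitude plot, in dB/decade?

-20 dB/decade

Each pole contributes −20 dB/decade at high frequency; each zero contributes +20 dB/decade.
Net: 0 zero(s) − 1 pole(s) → -20 dB/decade.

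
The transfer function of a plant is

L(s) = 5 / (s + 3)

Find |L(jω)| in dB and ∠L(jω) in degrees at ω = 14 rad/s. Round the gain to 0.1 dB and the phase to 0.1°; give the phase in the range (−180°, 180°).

-9.1 dB, -77.9°

Substitute s = j14:
Numerator: 5 = 5 + j0
Denominator: (j14) + 3 = 3 + j14
|N| = √(5² + 0²) ≈ 5, ∠N ≈ 0.00°
|D| = √(3² + 14²) ≈ 14.318, ∠D ≈ 77.91°
|L| = 5 / 14.318 ≈ 0.34921
Gain = 20 log₁₀(0.34921) ≈ -9.14 dB
∠L = 0.00° − 77.91° = -77.91°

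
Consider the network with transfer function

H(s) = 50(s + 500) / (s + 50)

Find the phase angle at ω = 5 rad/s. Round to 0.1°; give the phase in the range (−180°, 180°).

-5.1°

At s = jω = j5:
zero (s+500): 500 + j5 → |·| = √(500²+5²) = √250025 ≈ 500.02, ∠ = arctan(5/500) ≈ 0.57°
pole (s+50): 50 + j5 → |·| = √(50²+5²) = √2525 ≈ 50.249, ∠ = arctan(5/50) ≈ 5.71°
∠H = 0.57° − 5.71° = -5.14°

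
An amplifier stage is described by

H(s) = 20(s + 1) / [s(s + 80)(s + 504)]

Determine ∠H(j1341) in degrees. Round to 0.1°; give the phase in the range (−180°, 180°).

At s = jω = j1341:
zero (s+1): 1 + j1341 → |·| = √(1²+1341²) = √1798282 ≈ 1341, ∠ = arctan(1341/1) ≈ 89.96°
pole (s+80): 80 + j1341 → |·| = √(80²+1341²) = √1804681 ≈ 1343.4, ∠ = arctan(1341/80) ≈ 86.59°
pole (s+504): 504 + j1341 → |·| = √(504²+1341²) = √2052297 ≈ 1432.6, ∠ = arctan(1341/504) ≈ 69.40°
pole at origin: |s| = 1341, ∠ = 90.00° (in denominator)
∠H = 89.96° − 245.99° = -156.03°

-156.0°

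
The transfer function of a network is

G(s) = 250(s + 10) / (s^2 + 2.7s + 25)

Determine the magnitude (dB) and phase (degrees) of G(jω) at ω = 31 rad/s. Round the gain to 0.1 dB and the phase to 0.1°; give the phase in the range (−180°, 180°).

18.8 dB, -102.8°

At s = jω = j31:
zero (s+10): 10 + j31 → |·| = √(10²+31²) = √1061 ≈ 32.573, ∠ = arctan(31/10) ≈ 72.12°
quadratic: (j31)² + 2.7·j31 + 25 = -936 + j83.7 → |·| ≈ 939.73, ∠ ≈ 174.89°
|G| = 250 · 32.573 / 939.73 ≈ 8.6655
Gain = 20 log₁₀(8.6655) ≈ 18.76 dB
∠G = 72.12° − 174.89° = -102.77°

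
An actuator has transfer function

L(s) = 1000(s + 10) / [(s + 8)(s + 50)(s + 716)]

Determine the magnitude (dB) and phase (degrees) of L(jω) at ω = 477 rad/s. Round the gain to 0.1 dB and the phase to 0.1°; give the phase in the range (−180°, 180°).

At s = jω = j477:
zero (s+10): 10 + j477 → |·| = √(10²+477²) = √227629 ≈ 477.1, ∠ = arctan(477/10) ≈ 88.80°
pole (s+8): 8 + j477 → |·| = √(8²+477²) = √227593 ≈ 477.07, ∠ = arctan(477/8) ≈ 89.04°
pole (s+50): 50 + j477 → |·| = √(50²+477²) = √230029 ≈ 479.61, ∠ = arctan(477/50) ≈ 84.02°
pole (s+716): 716 + j477 → |·| = √(716²+477²) = √740185 ≈ 860.34, ∠ = arctan(477/716) ≈ 33.67°
|L| = 1000 · 477.1 / 1.9685e+08 ≈ 0.0024237
Gain = 20 log₁₀(0.0024237) ≈ -52.31 dB
∠L = 88.80° − 206.73° = -117.93°

-52.3 dB, -117.9°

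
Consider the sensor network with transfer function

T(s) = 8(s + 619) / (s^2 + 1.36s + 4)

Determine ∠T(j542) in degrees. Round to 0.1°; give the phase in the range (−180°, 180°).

At s = jω = j542:
zero (s+619): 619 + j542 → |·| = √(619²+542²) = √676925 ≈ 822.75, ∠ = arctan(542/619) ≈ 41.21°
quadratic: (j542)² + 1.36·j542 + 4 = -293760 + j737.12 → |·| ≈ 2.9376e+05, ∠ ≈ 179.86°
∠T = 41.21° − 179.86° = -138.65°

-138.7°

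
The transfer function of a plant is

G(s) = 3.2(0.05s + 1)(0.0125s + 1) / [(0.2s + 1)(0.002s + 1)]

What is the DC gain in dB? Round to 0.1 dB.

G(0) = 3.2 · 1 / 1 = 3.2
20 log₁₀(3.2) ≈ 10.10 dB

10.1 dB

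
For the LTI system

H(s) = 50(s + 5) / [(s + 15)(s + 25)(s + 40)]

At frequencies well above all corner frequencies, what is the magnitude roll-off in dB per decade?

Each pole contributes −20 dB/decade at high frequency; each zero contributes +20 dB/decade.
Net: 1 zero(s) − 3 pole(s) → -40 dB/decade.

-40 dB/decade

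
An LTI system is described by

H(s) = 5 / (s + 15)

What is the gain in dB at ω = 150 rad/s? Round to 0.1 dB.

-29.6 dB

Substitute s = j150:
Numerator: 5 = 5 + j0
Denominator: (j150) + 15 = 15 + j150
|N| = √(5² + 0²) ≈ 5, ∠N ≈ 0.00°
|D| = √(15² + 150²) ≈ 150.75, ∠D ≈ 84.29°
|H| = 5 / 150.75 ≈ 0.033167
Gain = 20 log₁₀(0.033167) ≈ -29.59 dB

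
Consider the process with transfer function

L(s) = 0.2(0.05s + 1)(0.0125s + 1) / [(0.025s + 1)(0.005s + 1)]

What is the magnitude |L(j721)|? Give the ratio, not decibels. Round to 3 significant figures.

At ω = 721 rad/s:
zero (1 + j721·0.05) = 1 + j36.05 → |·| ≈ 36.064, ∠ ≈ 88.41°
zero (1 + j721·0.0125) = 1 + j9.0125 → |·| ≈ 9.0678, ∠ ≈ 83.67°
pole (1 + j721·0.025) = 1 + j18.025 → |·| ≈ 18.053, ∠ ≈ 86.82°
pole (1 + j721·0.005) = 1 + j3.605 → |·| ≈ 3.7411, ∠ ≈ 74.50°
|L| = 0.2 · 36.064 · 9.0678 / (18.053 · 3.7411) ≈ 0.96841

0.968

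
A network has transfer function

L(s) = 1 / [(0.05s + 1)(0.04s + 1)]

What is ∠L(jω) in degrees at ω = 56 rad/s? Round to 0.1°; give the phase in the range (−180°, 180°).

-136.3°

At ω = 56 rad/s:
pole (1 + j56·0.05) = 1 + j2.8 → |·| ≈ 2.9732, ∠ ≈ 70.35°
pole (1 + j56·0.04) = 1 + j2.24 → |·| ≈ 2.4531, ∠ ≈ 65.94°
∠L = (0°) − (70.35° + 65.94°) = -136.29°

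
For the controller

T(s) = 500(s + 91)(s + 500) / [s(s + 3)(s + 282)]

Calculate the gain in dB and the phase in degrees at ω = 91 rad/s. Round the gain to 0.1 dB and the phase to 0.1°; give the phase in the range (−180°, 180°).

22.5 dB, -140.7°

At s = jω = j91:
zero (s+91): 91 + j91 → |·| = √(91²+91²) = √16562 ≈ 128.69, ∠ = arctan(91/91) ≈ 45.00°
zero (s+500): 500 + j91 → |·| = √(500²+91²) = √258281 ≈ 508.21, ∠ = arctan(91/500) ≈ 10.31°
pole (s+3): 3 + j91 → |·| = √(3²+91²) = √8290 ≈ 91.049, ∠ = arctan(91/3) ≈ 88.11°
pole (s+282): 282 + j91 → |·| = √(282²+91²) = √87805 ≈ 296.32, ∠ = arctan(91/282) ≈ 17.88°
pole at origin: |s| = 91, ∠ = 90.00° (in denominator)
|T| = 500 · 65402 / 2.4551e+06 ≈ 13.32
Gain = 20 log₁₀(13.32) ≈ 22.49 dB
∠T = 55.31° − 195.99° = -140.68°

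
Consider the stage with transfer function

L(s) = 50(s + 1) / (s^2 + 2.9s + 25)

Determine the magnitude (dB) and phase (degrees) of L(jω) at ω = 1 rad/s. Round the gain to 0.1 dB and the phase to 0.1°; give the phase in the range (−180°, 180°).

9.3 dB, 38.1°

At s = jω = j1:
zero (s+1): 1 + j1 → |·| = √(1²+1²) = √2 ≈ 1.4142, ∠ = arctan(1/1) ≈ 45.00°
quadratic: (j1)² + 2.9·j1 + 25 = 24 + j2.9 → |·| ≈ 24.175, ∠ ≈ 6.89°
|L| = 50 · 1.4142 / 24.175 ≈ 2.9249
Gain = 20 log₁₀(2.9249) ≈ 9.32 dB
∠L = 45.00° − 6.89° = 38.11°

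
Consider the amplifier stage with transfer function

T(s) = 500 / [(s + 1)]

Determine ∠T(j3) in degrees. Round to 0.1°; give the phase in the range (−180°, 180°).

At ω = 3 rad/s:
pole (1 + j3·1) = 1 + j3 → |·| ≈ 3.1623, ∠ ≈ 71.57°
∠T = (0°) − (71.57°) = -71.57°

-71.6°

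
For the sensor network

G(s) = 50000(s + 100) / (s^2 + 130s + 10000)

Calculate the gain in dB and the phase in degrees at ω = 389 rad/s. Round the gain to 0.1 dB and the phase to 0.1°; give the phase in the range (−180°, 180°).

At s = jω = j389:
zero (s+100): 100 + j389 → |·| = √(100²+389²) = √161321 ≈ 401.65, ∠ = arctan(389/100) ≈ 75.58°
quadratic: (j389)² + 130·j389 + 10000 = -141321 + j50570 → |·| ≈ 1.501e+05, ∠ ≈ 160.31°
|G| = 50000 · 401.65 / 1.501e+05 ≈ 133.79
Gain = 20 log₁₀(133.79) ≈ 42.53 dB
∠G = 75.58° − 160.31° = -84.73°

42.5 dB, -84.7°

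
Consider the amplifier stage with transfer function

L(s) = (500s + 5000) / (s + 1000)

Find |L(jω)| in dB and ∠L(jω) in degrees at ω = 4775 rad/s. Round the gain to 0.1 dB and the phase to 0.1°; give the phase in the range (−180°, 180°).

Substitute s = j4775:
Numerator: 500(j4775) + 5000 = 5000 + j2387500
Denominator: (j4775) + 1000 = 1000 + j4775
|N| = √(5000² + 2387500²) ≈ 2.3875e+06, ∠N ≈ 89.88°
|D| = √(1000² + 4775²) ≈ 4878.6, ∠D ≈ 78.17°
|L| = 2.3875e+06 / 4878.6 ≈ 489.38
Gain = 20 log₁₀(489.38) ≈ 53.79 dB
∠L = 89.88° − 78.17° = 11.71°

53.8 dB, 11.7°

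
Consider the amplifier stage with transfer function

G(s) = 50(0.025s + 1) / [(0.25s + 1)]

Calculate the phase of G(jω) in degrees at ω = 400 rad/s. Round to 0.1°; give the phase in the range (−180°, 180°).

-5.1°

At ω = 400 rad/s:
zero (1 + j400·0.025) = 1 + j10 → |·| ≈ 10.05, ∠ ≈ 84.29°
pole (1 + j400·0.25) = 1 + j100 → |·| ≈ 100, ∠ ≈ 89.43°
∠G = (84.29°) − (89.43°) = -5.14°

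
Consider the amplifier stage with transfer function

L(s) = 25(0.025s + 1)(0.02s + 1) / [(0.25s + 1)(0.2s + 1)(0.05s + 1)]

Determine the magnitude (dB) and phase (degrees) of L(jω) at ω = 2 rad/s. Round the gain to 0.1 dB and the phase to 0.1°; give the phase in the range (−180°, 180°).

26.3 dB, -48.9°

At ω = 2 rad/s:
zero (1 + j2·0.025) = 1 + j0.05 → |·| ≈ 1.0012, ∠ ≈ 2.86°
zero (1 + j2·0.02) = 1 + j0.04 → |·| ≈ 1.0008, ∠ ≈ 2.29°
pole (1 + j2·0.25) = 1 + j0.5 → |·| ≈ 1.118, ∠ ≈ 26.57°
pole (1 + j2·0.2) = 1 + j0.4 → |·| ≈ 1.077, ∠ ≈ 21.80°
pole (1 + j2·0.05) = 1 + j0.1 → |·| ≈ 1.005, ∠ ≈ 5.71°
|L| = 25 · 1.0012 · 1.0008 / (1.118 · 1.077 · 1.005) ≈ 20.701
Gain = 20 log₁₀(20.701) ≈ 26.32 dB
∠L = (2.86° + 2.29°) − (26.57° + 21.80° + 5.71°) = -48.93°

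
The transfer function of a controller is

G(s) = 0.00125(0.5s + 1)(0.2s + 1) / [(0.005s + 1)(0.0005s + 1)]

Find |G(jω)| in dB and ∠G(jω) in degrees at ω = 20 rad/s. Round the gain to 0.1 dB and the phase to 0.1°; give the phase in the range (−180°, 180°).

At ω = 20 rad/s:
zero (1 + j20·0.5) = 1 + j10 → |·| ≈ 10.05, ∠ ≈ 84.29°
zero (1 + j20·0.2) = 1 + j4 → |·| ≈ 4.1231, ∠ ≈ 75.96°
pole (1 + j20·0.005) = 1 + j0.1 → |·| ≈ 1.005, ∠ ≈ 5.71°
pole (1 + j20·0.0005) = 1 + j0.01 → |·| ≈ 1, ∠ ≈ 0.57°
|G| = 0.00125 · 10.05 · 4.1231 / (1.005 · 1) ≈ 0.051539
Gain = 20 log₁₀(0.051539) ≈ -25.76 dB
∠G = (84.29° + 75.96°) − (5.71° + 0.57°) = 153.97°

-25.8 dB, 154.0°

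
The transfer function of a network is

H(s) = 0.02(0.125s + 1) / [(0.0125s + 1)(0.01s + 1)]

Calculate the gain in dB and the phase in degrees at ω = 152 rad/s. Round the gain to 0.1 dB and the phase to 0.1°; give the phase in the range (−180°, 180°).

At ω = 152 rad/s:
zero (1 + j152·0.125) = 1 + j19 → |·| ≈ 19.026, ∠ ≈ 86.99°
pole (1 + j152·0.0125) = 1 + j1.9 → |·| ≈ 2.1471, ∠ ≈ 62.24°
pole (1 + j152·0.01) = 1 + j1.52 → |·| ≈ 1.8195, ∠ ≈ 56.66°
|H| = 0.02 · 19.026 / (2.1471 · 1.8195) ≈ 0.097403
Gain = 20 log₁₀(0.097403) ≈ -20.23 dB
∠H = (86.99°) − (62.24° + 56.66°) = -31.91°

-20.2 dB, -31.9°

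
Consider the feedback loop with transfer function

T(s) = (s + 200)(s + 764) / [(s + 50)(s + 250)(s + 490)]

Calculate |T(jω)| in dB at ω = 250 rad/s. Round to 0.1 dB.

At s = jω = j250:
zero (s+200): 200 + j250 → |·| = √(200²+250²) = √102500 ≈ 320.16, ∠ = arctan(250/200) ≈ 51.34°
zero (s+764): 764 + j250 → |·| = √(764²+250²) = √646196 ≈ 803.86, ∠ = arctan(250/764) ≈ 18.12°
pole (s+50): 50 + j250 → |·| = √(50²+250²) = √65000 ≈ 254.95, ∠ = arctan(250/50) ≈ 78.69°
pole (s+250): 250 + j250 → |·| = √(250²+250²) = √125000 ≈ 353.55, ∠ = arctan(250/250) ≈ 45.00°
pole (s+490): 490 + j250 → |·| = √(490²+250²) = √302600 ≈ 550.09, ∠ = arctan(250/490) ≈ 27.03°
|T| = 1 · 2.5736e+05 / 4.9584e+07 ≈ 0.0051904
Gain = 20 log₁₀(0.0051904) ≈ -45.70 dB

-45.7 dB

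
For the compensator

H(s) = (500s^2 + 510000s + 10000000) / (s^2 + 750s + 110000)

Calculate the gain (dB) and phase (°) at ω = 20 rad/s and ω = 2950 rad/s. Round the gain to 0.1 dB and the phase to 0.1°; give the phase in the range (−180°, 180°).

ω = 20: 42.1 dB, 38.4°; ω = 2950: 54.3 dB, -4.7°

Substitute s = j20:
Numerator: 500(j20)^2 + 510000(j20) + 10000000 = 9800000 + j10200000
Denominator: (j20)^2 + 750(j20) + 110000 = 109600 + j15000
|N| = √(9800000² + 10200000²) ≈ 1.4145e+07, ∠N ≈ 46.15°
|D| = √(109600² + 15000²) ≈ 1.1062e+05, ∠D ≈ 7.79°
|H| = 1.4145e+07 / 1.1062e+05 ≈ 127.87
Gain = 20 log₁₀(127.87) ≈ 42.14 dB
∠H = 46.15° − 7.79° = 38.36°

Substitute s = j2950:
Numerator: 500(j2950)^2 + 510000(j2950) + 10000000 = -4341250000 + j1504500000
Denominator: (j2950)^2 + 750(j2950) + 110000 = -8592500 + j2212500
|N| = √(4341250000² + 1504500000²) ≈ 4.5946e+09, ∠N ≈ 160.89°
|D| = √(8592500² + 2212500²) ≈ 8.8728e+06, ∠D ≈ 165.56°
|H| = 4.5946e+09 / 8.8728e+06 ≈ 517.83
Gain = 20 log₁₀(517.83) ≈ 54.28 dB
∠H = 160.89° − 165.56° = -4.67°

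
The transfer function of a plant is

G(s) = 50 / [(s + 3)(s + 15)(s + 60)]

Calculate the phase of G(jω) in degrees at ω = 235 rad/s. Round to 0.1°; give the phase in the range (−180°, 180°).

108.7°

At s = jω = j235:
pole (s+3): 3 + j235 → |·| = √(3²+235²) = √55234 ≈ 235.02, ∠ = arctan(235/3) ≈ 89.27°
pole (s+15): 15 + j235 → |·| = √(15²+235²) = √55450 ≈ 235.48, ∠ = arctan(235/15) ≈ 86.35°
pole (s+60): 60 + j235 → |·| = √(60²+235²) = √58825 ≈ 242.54, ∠ = arctan(235/60) ≈ 75.68°
∠G = 0.00° − 251.30° = -251.30° ≡ 108.70° (principal value)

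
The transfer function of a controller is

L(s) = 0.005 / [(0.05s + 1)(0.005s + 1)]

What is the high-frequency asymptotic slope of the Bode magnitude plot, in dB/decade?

-40 dB/decade

Each pole contributes −20 dB/decade at high frequency; each zero contributes +20 dB/decade.
Net: 0 zero(s) − 2 pole(s) → -40 dB/decade.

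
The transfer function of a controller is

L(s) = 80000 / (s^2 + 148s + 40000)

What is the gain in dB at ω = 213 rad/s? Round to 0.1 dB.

At s = jω = j213:
quadratic: (j213)² + 148·j213 + 40000 = -5369 + j31524 → |·| ≈ 31978, ∠ ≈ 99.67°
|L| = 80000 / 31978 ≈ 2.5017
Gain = 20 log₁₀(2.5017) ≈ 7.96 dB

8.0 dB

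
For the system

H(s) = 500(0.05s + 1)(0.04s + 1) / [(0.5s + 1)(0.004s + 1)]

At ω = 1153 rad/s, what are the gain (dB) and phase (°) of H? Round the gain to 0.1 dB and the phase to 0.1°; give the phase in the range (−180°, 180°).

At ω = 1153 rad/s:
zero (1 + j1153·0.05) = 1 + j57.65 → |·| ≈ 57.659, ∠ ≈ 89.01°
zero (1 + j1153·0.04) = 1 + j46.12 → |·| ≈ 46.131, ∠ ≈ 88.76°
pole (1 + j1153·0.5) = 1 + j576.5 → |·| ≈ 576.5, ∠ ≈ 89.90°
pole (1 + j1153·0.004) = 1 + j4.612 → |·| ≈ 4.7192, ∠ ≈ 77.77°
|H| = 500 · 57.659 · 46.131 / (576.5 · 4.7192) ≈ 488.83
Gain = 20 log₁₀(488.83) ≈ 53.78 dB
∠H = (89.01° + 88.76°) − (89.90° + 77.77°) = 10.10°

53.8 dB, 10.1°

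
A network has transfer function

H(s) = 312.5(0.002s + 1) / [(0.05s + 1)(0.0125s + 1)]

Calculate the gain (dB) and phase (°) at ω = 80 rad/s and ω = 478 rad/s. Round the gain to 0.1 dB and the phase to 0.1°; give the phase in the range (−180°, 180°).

ω = 80: 34.7 dB, -111.9°; ω = 478: 9.5 dB, -124.4°

At ω = 80 rad/s:
zero (1 + j80·0.002) = 1 + j0.16 → |·| ≈ 1.0127, ∠ ≈ 9.09°
pole (1 + j80·0.05) = 1 + j4 → |·| ≈ 4.1231, ∠ ≈ 75.96°
pole (1 + j80·0.0125) = 1 + j1 → |·| ≈ 1.4142, ∠ ≈ 45.00°
|H| = 312.5 · 1.0127 / (4.1231 · 1.4142) ≈ 54.275
Gain = 20 log₁₀(54.275) ≈ 34.69 dB
∠H = (9.09°) − (75.96° + 45.00°) = -111.87°

At ω = 478 rad/s:
zero (1 + j478·0.002) = 1 + j0.956 → |·| ≈ 1.3835, ∠ ≈ 43.71°
pole (1 + j478·0.05) = 1 + j23.9 → |·| ≈ 23.921, ∠ ≈ 87.60°
pole (1 + j478·0.0125) = 1 + j5.975 → |·| ≈ 6.0581, ∠ ≈ 80.50°
|H| = 312.5 · 1.3835 / (23.921 · 6.0581) ≈ 2.9834
Gain = 20 log₁₀(2.9834) ≈ 9.49 dB
∠H = (43.71°) − (87.60° + 80.50°) = -124.39°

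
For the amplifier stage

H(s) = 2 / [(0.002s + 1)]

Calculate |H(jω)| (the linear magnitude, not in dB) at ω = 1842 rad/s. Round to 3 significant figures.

0.524

At ω = 1842 rad/s:
pole (1 + j1842·0.002) = 1 + j3.684 → |·| ≈ 3.8173, ∠ ≈ 74.81°
|H| = 2 · 1 / (3.8173) ≈ 0.52393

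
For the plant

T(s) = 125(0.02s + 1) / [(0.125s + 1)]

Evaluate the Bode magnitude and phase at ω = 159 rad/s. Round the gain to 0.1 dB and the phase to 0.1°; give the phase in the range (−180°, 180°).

26.4 dB, -14.6°

At ω = 159 rad/s:
zero (1 + j159·0.02) = 1 + j3.18 → |·| ≈ 3.3335, ∠ ≈ 72.54°
pole (1 + j159·0.125) = 1 + j19.875 → |·| ≈ 19.9, ∠ ≈ 87.12°
|T| = 125 · 3.3335 / (19.9) ≈ 20.939
Gain = 20 log₁₀(20.939) ≈ 26.42 dB
∠T = (72.54°) − (87.12°) = -14.58°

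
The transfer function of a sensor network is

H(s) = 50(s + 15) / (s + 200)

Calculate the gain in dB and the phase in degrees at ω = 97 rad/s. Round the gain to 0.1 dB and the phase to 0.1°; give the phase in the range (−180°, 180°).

At s = jω = j97:
zero (s+15): 15 + j97 → |·| = √(15²+97²) = √9634 ≈ 98.153, ∠ = arctan(97/15) ≈ 81.21°
pole (s+200): 200 + j97 → |·| = √(200²+97²) = √49409 ≈ 222.28, ∠ = arctan(97/200) ≈ 25.87°
|H| = 50 · 98.153 / 222.28 ≈ 22.079
Gain = 20 log₁₀(22.079) ≈ 26.88 dB
∠H = 81.21° − 25.87° = 55.34°

26.9 dB, 55.3°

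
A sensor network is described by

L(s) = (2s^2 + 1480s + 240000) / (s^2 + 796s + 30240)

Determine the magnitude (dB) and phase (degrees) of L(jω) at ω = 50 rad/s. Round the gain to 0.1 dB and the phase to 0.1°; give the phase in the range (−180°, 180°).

14.1 dB, -37.6°

Substitute s = j50:
Numerator: 2(j50)^2 + 1480(j50) + 240000 = 235000 + j74000
Denominator: (j50)^2 + 796(j50) + 30240 = 27740 + j39800
|N| = √(235000² + 74000²) ≈ 2.4638e+05, ∠N ≈ 17.48°
|D| = √(27740² + 39800²) ≈ 48513, ∠D ≈ 55.12°
|L| = 2.4638e+05 / 48513 ≈ 5.0786
Gain = 20 log₁₀(5.0786) ≈ 14.11 dB
∠L = 17.48° − 55.12° = -37.64°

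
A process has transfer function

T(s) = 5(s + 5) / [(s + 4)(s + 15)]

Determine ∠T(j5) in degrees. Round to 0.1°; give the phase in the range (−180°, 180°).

At s = jω = j5:
zero (s+5): 5 + j5 → |·| = √(5²+5²) = √50 ≈ 7.0711, ∠ = arctan(5/5) ≈ 45.00°
pole (s+4): 4 + j5 → |·| = √(4²+5²) = √41 ≈ 6.4031, ∠ = arctan(5/4) ≈ 51.34°
pole (s+15): 15 + j5 → |·| = √(15²+5²) = √250 ≈ 15.811, ∠ = arctan(5/15) ≈ 18.43°
∠T = 45.00° − 69.77° = -24.77°

-24.8°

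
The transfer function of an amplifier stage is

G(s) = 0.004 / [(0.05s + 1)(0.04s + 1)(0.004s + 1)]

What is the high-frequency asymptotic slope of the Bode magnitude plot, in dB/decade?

-60 dB/decade

Each pole contributes −20 dB/decade at high frequency; each zero contributes +20 dB/decade.
Net: 0 zero(s) − 3 pole(s) → -60 dB/decade.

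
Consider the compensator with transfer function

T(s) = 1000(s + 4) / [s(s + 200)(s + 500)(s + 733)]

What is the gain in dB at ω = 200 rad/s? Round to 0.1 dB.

At s = jω = j200:
zero (s+4): 4 + j200 → |·| = √(4²+200²) = √40016 ≈ 200.04, ∠ = arctan(200/4) ≈ 88.85°
pole (s+200): 200 + j200 → |·| = √(200²+200²) = √80000 ≈ 282.84, ∠ = arctan(200/200) ≈ 45.00°
pole (s+500): 500 + j200 → |·| = √(500²+200²) = √290000 ≈ 538.52, ∠ = arctan(200/500) ≈ 21.80°
pole (s+733): 733 + j200 → |·| = √(733²+200²) = √577289 ≈ 759.8, ∠ = arctan(200/733) ≈ 15.26°
pole at origin: |s| = 200, ∠ = 90.00° (in denominator)
|T| = 1000 · 200.04 / 2.3146e+10 ≈ 8.6425e-06
Gain = 20 log₁₀(8.6425e-06) ≈ -101.27 dB

-101.3 dB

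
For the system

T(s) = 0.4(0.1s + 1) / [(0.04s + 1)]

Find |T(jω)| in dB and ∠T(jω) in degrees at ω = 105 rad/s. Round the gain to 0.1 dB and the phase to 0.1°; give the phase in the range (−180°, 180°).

At ω = 105 rad/s:
zero (1 + j105·0.1) = 1 + j10.5 → |·| ≈ 10.548, ∠ ≈ 84.56°
pole (1 + j105·0.04) = 1 + j4.2 → |·| ≈ 4.3174, ∠ ≈ 76.61°
|T| = 0.4 · 10.548 / (4.3174) ≈ 0.97725
Gain = 20 log₁₀(0.97725) ≈ -0.20 dB
∠T = (84.56°) − (76.61°) = 7.95°

-0.2 dB, 8.0°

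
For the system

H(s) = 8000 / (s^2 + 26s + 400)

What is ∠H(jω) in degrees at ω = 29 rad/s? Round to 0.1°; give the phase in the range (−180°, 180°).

At s = jω = j29:
quadratic: (j29)² + 26·j29 + 400 = -441 + j754 → |·| ≈ 873.5, ∠ ≈ 120.32°
∠H = 0.00° − 120.32° = -120.32°

-120.3°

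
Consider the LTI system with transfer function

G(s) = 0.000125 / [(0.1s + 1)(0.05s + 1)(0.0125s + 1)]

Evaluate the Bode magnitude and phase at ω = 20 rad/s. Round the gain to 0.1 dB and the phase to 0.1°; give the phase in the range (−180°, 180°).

At ω = 20 rad/s:
pole (1 + j20·0.1) = 1 + j2 → |·| ≈ 2.2361, ∠ ≈ 63.43°
pole (1 + j20·0.05) = 1 + j1 → |·| ≈ 1.4142, ∠ ≈ 45.00°
pole (1 + j20·0.0125) = 1 + j0.25 → |·| ≈ 1.0308, ∠ ≈ 14.04°
|G| = 0.000125 · 1 / (2.2361 · 1.4142 · 1.0308) ≈ 3.8347e-05
Gain = 20 log₁₀(3.8347e-05) ≈ -88.33 dB
∠G = (0°) − (63.43° + 45.00° + 14.04°) = -122.47°

-88.3 dB, -122.5°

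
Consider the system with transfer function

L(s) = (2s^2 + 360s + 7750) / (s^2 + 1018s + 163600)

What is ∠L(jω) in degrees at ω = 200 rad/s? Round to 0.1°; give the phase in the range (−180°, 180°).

Substitute s = j200:
Numerator: 2(j200)^2 + 360(j200) + 7750 = -72250 + j72000
Denominator: (j200)^2 + 1018(j200) + 163600 = 123600 + j203600
|N| = √(72250² + 72000²) ≈ 1.02e+05, ∠N ≈ 135.10°
|D| = √(123600² + 203600²) ≈ 2.3818e+05, ∠D ≈ 58.74°
∠L = 135.10° − 58.74° = 76.36°

76.4°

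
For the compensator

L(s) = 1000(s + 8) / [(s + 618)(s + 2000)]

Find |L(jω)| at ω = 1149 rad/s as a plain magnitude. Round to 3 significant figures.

0.382

At s = jω = j1149:
zero (s+8): 8 + j1149 → |·| = √(8²+1149²) = √1320265 ≈ 1149, ∠ = arctan(1149/8) ≈ 89.60°
pole (s+618): 618 + j1149 → |·| = √(618²+1149²) = √1702125 ≈ 1304.7, ∠ = arctan(1149/618) ≈ 61.73°
pole (s+2000): 2000 + j1149 → |·| = √(2000²+1149²) = √5320201 ≈ 2306.6, ∠ = arctan(1149/2000) ≈ 29.88°
|L| = 1000 · 1149 / 3.0094e+06 ≈ 0.3818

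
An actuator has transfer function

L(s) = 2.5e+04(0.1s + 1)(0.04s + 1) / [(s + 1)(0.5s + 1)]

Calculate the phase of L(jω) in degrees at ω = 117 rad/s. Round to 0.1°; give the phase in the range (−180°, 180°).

At ω = 117 rad/s:
zero (1 + j117·0.1) = 1 + j11.7 → |·| ≈ 11.743, ∠ ≈ 85.11°
zero (1 + j117·0.04) = 1 + j4.68 → |·| ≈ 4.7856, ∠ ≈ 77.94°
pole (1 + j117·1) = 1 + j117 → |·| ≈ 117, ∠ ≈ 89.51°
pole (1 + j117·0.5) = 1 + j58.5 → |·| ≈ 58.509, ∠ ≈ 89.02°
∠L = (85.11° + 77.94°) − (89.51° + 89.02°) = -15.48°

-15.5°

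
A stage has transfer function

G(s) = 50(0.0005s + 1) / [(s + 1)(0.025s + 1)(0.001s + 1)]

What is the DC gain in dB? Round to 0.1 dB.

G(0) = 50 · 1 / 1 = 50
20 log₁₀(50) ≈ 33.98 dB

34.0 dB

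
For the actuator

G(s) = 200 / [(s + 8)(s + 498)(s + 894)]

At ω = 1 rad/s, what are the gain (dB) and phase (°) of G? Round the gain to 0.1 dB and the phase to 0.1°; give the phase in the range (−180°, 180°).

-85.1 dB, -7.3°

At s = jω = j1:
pole (s+8): 8 + j1 → |·| = √(8²+1²) = √65 ≈ 8.0623, ∠ = arctan(1/8) ≈ 7.13°
pole (s+498): 498 + j1 → |·| = √(498²+1²) = √248005 ≈ 498, ∠ = arctan(1/498) ≈ 0.12°
pole (s+894): 894 + j1 → |·| = √(894²+1²) = √799237 ≈ 894, ∠ = arctan(1/894) ≈ 0.06°
|G| = 200 / 3.5894e+06 ≈ 5.572e-05
Gain = 20 log₁₀(5.572e-05) ≈ -85.08 dB
∠G = 0.00° − 7.31° = -7.31°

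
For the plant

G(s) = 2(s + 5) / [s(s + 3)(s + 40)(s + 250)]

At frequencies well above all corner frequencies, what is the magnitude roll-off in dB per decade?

-60 dB/decade

Each pole contributes −20 dB/decade at high frequency; each zero contributes +20 dB/decade.
Net: 1 zero(s) − 4 pole(s) → -60 dB/decade.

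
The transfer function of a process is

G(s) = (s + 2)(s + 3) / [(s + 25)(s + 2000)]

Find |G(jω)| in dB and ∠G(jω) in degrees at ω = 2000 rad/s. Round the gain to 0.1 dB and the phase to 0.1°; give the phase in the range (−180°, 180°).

At s = jω = j2000:
zero (s+2): 2 + j2000 → |·| = √(2²+2000²) = √4000004 ≈ 2000, ∠ = arctan(2000/2) ≈ 89.94°
zero (s+3): 3 + j2000 → |·| = √(3²+2000²) = √4000009 ≈ 2000, ∠ = arctan(2000/3) ≈ 89.91°
pole (s+25): 25 + j2000 → |·| = √(25²+2000²) = √4000625 ≈ 2000.2, ∠ = arctan(2000/25) ≈ 89.28°
pole (s+2000): 2000 + j2000 → |·| = √(2000²+2000²) = √8000000 ≈ 2828.4, ∠ = arctan(2000/2000) ≈ 45.00°
|G| = 1 · 4e+06 / 5.6574e+06 ≈ 0.70704
Gain = 20 log₁₀(0.70704) ≈ -3.01 dB
∠G = 179.85° − 134.28° = 45.57°

-3.0 dB, 45.6°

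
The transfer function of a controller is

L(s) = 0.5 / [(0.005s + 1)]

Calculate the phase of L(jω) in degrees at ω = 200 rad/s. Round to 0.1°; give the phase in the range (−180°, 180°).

At ω = 200 rad/s:
pole (1 + j200·0.005) = 1 + j1 → |·| ≈ 1.4142, ∠ ≈ 45.00°
∠L = (0°) − (45.00°) = -45.00°

-45.0°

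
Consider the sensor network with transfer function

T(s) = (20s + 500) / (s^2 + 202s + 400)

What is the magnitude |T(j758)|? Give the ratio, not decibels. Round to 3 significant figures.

Substitute s = j758:
Numerator: 20(j758) + 500 = 500 + j15160
Denominator: (j758)^2 + 202(j758) + 400 = -574164 + j153116
|N| = √(500² + 15160²) ≈ 15168, ∠N ≈ 88.11°
|D| = √(574164² + 153116²) ≈ 5.9423e+05, ∠D ≈ 165.07°
|T| = 15168 / 5.9423e+05 ≈ 0.025525

0.0255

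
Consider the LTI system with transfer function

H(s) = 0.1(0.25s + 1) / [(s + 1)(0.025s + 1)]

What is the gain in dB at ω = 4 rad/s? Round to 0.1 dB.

-29.3 dB

At ω = 4 rad/s:
zero (1 + j4·0.25) = 1 + j1 → |·| ≈ 1.4142, ∠ ≈ 45.00°
pole (1 + j4·1) = 1 + j4 → |·| ≈ 4.1231, ∠ ≈ 75.96°
pole (1 + j4·0.025) = 1 + j0.1 → |·| ≈ 1.005, ∠ ≈ 5.71°
|H| = 0.1 · 1.4142 / (4.1231 · 1.005) ≈ 0.034129
Gain = 20 log₁₀(0.034129) ≈ -29.34 dB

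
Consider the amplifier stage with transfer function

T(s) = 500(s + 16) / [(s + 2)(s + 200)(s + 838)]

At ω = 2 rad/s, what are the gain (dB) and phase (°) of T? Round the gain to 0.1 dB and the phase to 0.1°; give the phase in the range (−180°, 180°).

-35.4 dB, -38.6°

At s = jω = j2:
zero (s+16): 16 + j2 → |·| = √(16²+2²) = √260 ≈ 16.125, ∠ = arctan(2/16) ≈ 7.13°
pole (s+2): 2 + j2 → |·| = √(2²+2²) = √8 ≈ 2.8284, ∠ = arctan(2/2) ≈ 45.00°
pole (s+200): 200 + j2 → |·| = √(200²+2²) = √40004 ≈ 200.01, ∠ = arctan(2/200) ≈ 0.57°
pole (s+838): 838 + j2 → |·| = √(838²+2²) = √702248 ≈ 838, ∠ = arctan(2/838) ≈ 0.14°
|T| = 500 · 16.125 / 4.7406e+05 ≈ 0.017007
Gain = 20 log₁₀(0.017007) ≈ -35.39 dB
∠T = 7.13° − 45.71° = -38.58°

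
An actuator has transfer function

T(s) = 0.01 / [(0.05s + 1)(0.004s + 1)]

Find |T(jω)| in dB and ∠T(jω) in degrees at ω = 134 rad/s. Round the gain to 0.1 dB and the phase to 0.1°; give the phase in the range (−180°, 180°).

At ω = 134 rad/s:
pole (1 + j134·0.05) = 1 + j6.7 → |·| ≈ 6.7742, ∠ ≈ 81.51°
pole (1 + j134·0.004) = 1 + j0.536 → |·| ≈ 1.1346, ∠ ≈ 28.19°
|T| = 0.01 · 1 / (6.7742 · 1.1346) ≈ 0.0013011
Gain = 20 log₁₀(0.0013011) ≈ -57.71 dB
∠T = (0°) − (81.51° + 28.19°) = -109.70°

-57.7 dB, -109.7°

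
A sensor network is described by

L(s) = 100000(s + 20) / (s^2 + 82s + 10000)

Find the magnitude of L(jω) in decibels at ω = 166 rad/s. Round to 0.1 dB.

57.5 dB

At s = jω = j166:
zero (s+20): 20 + j166 → |·| = √(20²+166²) = √27956 ≈ 167.2, ∠ = arctan(166/20) ≈ 83.13°
quadratic: (j166)² + 82·j166 + 10000 = -17556 + j13612 → |·| ≈ 22215, ∠ ≈ 142.21°
|L| = 100000 · 167.2 / 22215 ≈ 752.64
Gain = 20 log₁₀(752.64) ≈ 57.53 dB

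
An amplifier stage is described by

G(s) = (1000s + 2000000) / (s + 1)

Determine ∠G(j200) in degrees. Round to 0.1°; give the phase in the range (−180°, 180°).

-84.0°

Substitute s = j200:
Numerator: 1000(j200) + 2000000 = 2000000 + j200000
Denominator: (j200) + 1 = 1 + j200
|N| = √(2000000² + 200000²) ≈ 2.01e+06, ∠N ≈ 5.71°
|D| = √(1² + 200²) ≈ 200, ∠D ≈ 89.71°
∠G = 5.71° − 89.71° = -84.00°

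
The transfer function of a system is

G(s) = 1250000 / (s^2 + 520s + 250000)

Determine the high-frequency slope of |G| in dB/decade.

-40 dB/decade

Each pole contributes −20 dB/decade at high frequency; each zero contributes +20 dB/decade.
Net: 0 zero(s) − 2 pole(s) → -40 dB/decade.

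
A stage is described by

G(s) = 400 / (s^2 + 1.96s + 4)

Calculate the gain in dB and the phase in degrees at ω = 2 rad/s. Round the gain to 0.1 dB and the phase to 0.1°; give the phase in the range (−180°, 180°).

40.2 dB, -90.0°

At s = jω = j2:
quadratic: (j2)² + 1.96·j2 + 4 = 0 + j3.92 → |·| ≈ 3.92, ∠ ≈ 90.00°
|G| = 400 / 3.92 ≈ 102.04
Gain = 20 log₁₀(102.04) ≈ 40.18 dB
∠G = 0.00° − 90.00° = -90.00°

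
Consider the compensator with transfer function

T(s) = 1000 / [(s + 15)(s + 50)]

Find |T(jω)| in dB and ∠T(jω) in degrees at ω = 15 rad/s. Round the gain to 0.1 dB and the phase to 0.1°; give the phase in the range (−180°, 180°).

-0.9 dB, -61.7°

At s = jω = j15:
pole (s+15): 15 + j15 → |·| = √(15²+15²) = √450 ≈ 21.213, ∠ = arctan(15/15) ≈ 45.00°
pole (s+50): 50 + j15 → |·| = √(50²+15²) = √2725 ≈ 52.202, ∠ = arctan(15/50) ≈ 16.70°
|T| = 1000 / 1107.4 ≈ 0.90302
Gain = 20 log₁₀(0.90302) ≈ -0.89 dB
∠T = 0.00° − 61.70° = -61.70°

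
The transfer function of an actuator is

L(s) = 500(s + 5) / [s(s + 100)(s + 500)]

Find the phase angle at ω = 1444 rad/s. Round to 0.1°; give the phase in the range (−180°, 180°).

-157.1°

At s = jω = j1444:
zero (s+5): 5 + j1444 → |·| = √(5²+1444²) = √2085161 ≈ 1444, ∠ = arctan(1444/5) ≈ 89.80°
pole (s+100): 100 + j1444 → |·| = √(100²+1444²) = √2095136 ≈ 1447.5, ∠ = arctan(1444/100) ≈ 86.04°
pole (s+500): 500 + j1444 → |·| = √(500²+1444²) = √2335136 ≈ 1528.1, ∠ = arctan(1444/500) ≈ 70.90°
pole at origin: |s| = 1444, ∠ = 90.00° (in denominator)
∠L = 89.80° − 246.94° = -157.14°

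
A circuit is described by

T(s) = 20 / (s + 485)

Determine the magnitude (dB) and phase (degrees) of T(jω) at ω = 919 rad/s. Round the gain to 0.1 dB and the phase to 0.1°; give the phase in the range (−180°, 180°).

-34.3 dB, -62.2°

Substitute s = j919:
Numerator: 20 = 20 + j0
Denominator: (j919) + 485 = 485 + j919
|N| = √(20² + 0²) ≈ 20, ∠N ≈ 0.00°
|D| = √(485² + 919²) ≈ 1039.1, ∠D ≈ 62.18°
|T| = 20 / 1039.1 ≈ 0.019247
Gain = 20 log₁₀(0.019247) ≈ -34.31 dB
∠T = 0.00° − 62.18° = -62.18°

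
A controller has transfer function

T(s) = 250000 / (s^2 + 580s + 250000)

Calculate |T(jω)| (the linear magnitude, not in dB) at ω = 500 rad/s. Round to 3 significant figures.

At s = jω = j500:
quadratic: (j500)² + 580·j500 + 250000 = 0 + j290000 → |·| ≈ 2.9e+05, ∠ ≈ 90.00°
|T| = 250000 / 2.9e+05 ≈ 0.86207

0.862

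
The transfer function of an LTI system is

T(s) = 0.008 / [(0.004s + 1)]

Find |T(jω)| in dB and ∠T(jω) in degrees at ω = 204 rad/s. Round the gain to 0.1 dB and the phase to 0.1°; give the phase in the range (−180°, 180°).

At ω = 204 rad/s:
pole (1 + j204·0.004) = 1 + j0.816 → |·| ≈ 1.2907, ∠ ≈ 39.21°
|T| = 0.008 · 1 / (1.2907) ≈ 0.0061982
Gain = 20 log₁₀(0.0061982) ≈ -44.15 dB
∠T = (0°) − (39.21°) = -39.21°

-44.2 dB, -39.2°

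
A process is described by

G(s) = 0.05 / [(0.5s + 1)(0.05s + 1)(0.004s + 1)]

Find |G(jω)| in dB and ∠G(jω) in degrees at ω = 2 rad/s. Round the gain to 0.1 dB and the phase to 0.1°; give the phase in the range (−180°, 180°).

At ω = 2 rad/s:
pole (1 + j2·0.5) = 1 + j1 → |·| ≈ 1.4142, ∠ ≈ 45.00°
pole (1 + j2·0.05) = 1 + j0.1 → |·| ≈ 1.005, ∠ ≈ 5.71°
pole (1 + j2·0.004) = 1 + j0.008 → |·| ≈ 1, ∠ ≈ 0.46°
|G| = 0.05 · 1 / (1.4142 · 1.005 · 1) ≈ 0.03518
Gain = 20 log₁₀(0.03518) ≈ -29.07 dB
∠G = (0°) − (45.00° + 5.71° + 0.46°) = -51.17°

-29.1 dB, -51.2°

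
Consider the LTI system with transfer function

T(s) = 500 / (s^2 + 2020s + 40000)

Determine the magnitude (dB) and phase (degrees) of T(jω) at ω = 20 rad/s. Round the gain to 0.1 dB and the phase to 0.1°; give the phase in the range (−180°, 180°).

-41.1 dB, -45.6°

Substitute s = j20:
Numerator: 500 = 500 + j0
Denominator: (j20)^2 + 2020(j20) + 40000 = 39600 + j40400
|N| = √(500² + 0²) ≈ 500, ∠N ≈ 0.00°
|D| = √(39600² + 40400²) ≈ 56571, ∠D ≈ 45.57°
|T| = 500 / 56571 ≈ 0.0088385
Gain = 20 log₁₀(0.0088385) ≈ -41.07 dB
∠T = 0.00° − 45.57° = -45.57°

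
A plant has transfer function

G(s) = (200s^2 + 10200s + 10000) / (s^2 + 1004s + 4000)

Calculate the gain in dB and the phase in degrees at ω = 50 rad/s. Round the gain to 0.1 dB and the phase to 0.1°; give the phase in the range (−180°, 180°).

Substitute s = j50:
Numerator: 200(j50)^2 + 10200(j50) + 10000 = -490000 + j510000
Denominator: (j50)^2 + 1004(j50) + 4000 = 1500 + j50200
|N| = √(490000² + 510000²) ≈ 7.0725e+05, ∠N ≈ 133.85°
|D| = √(1500² + 50200²) ≈ 50222, ∠D ≈ 88.29°
|G| = 7.0725e+05 / 50222 ≈ 14.082
Gain = 20 log₁₀(14.082) ≈ 22.97 dB
∠G = 133.85° − 88.29° = 45.56°

23.0 dB, 45.6°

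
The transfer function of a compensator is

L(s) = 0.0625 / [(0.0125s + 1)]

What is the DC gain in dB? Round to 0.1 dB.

L(0) = 0.0625 · 1 / 1 = 0.0625
20 log₁₀(0.0625) ≈ -24.08 dB

-24.1 dB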